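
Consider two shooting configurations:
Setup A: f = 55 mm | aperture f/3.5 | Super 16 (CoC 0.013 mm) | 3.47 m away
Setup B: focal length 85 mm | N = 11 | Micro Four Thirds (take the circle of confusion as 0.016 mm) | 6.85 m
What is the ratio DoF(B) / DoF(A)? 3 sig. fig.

6.49

Setup A: H = 55²/(3.5×0.013) + 55 ≈ 66538.5 mm; DoF = Df − Dn = 3657.89 − 3300.47 ≈ 357.42 mm.
Setup B: H = 85²/(11×0.016) + 85 ≈ 41136.1 mm; DoF = Df − Dn = 8201.6 − 5880.9 ≈ 2320.7 mm.
Ratio = 2320.7 / 357.42 ≈ 6.49.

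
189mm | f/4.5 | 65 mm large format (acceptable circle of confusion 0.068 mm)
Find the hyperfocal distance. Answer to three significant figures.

Hyperfocal distance H = f²/(N·c) + f = 189²/(4.5 × 0.068) + 189 = 35721/0.306 + 189 ≈ 116924.3 mm ≈ 117 m.

117 m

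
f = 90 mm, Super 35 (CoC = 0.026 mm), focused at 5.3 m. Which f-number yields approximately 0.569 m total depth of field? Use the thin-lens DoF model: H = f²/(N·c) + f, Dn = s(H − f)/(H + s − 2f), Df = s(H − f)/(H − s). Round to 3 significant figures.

f/3.20

Write h = H − f = f²/(N·c). The thin-lens limits are Dn = s·h/(h + (s−f)) and Df = s·h/(h − (s−f)), so DoF = Df − Dn = 2·s·(s−f)·h / (h² − (s−f)²).
That is a quadratic in h: DoF·h² − 2·s·(s−f)·h − DoF·(s−f)² = 0 ⇒ h = (s−f)·(s + √(s² + DoF²)) / DoF = 5210 × (5300 + √(5300² + 569²)) / 569 = 5210 × (5300 + 5330.46) / 569 ≈ 97337 mm.
Then N = f²/(c·h) = 90² / (0.026 × 97337) = 8100 / 2530.8 ≈ 3.20.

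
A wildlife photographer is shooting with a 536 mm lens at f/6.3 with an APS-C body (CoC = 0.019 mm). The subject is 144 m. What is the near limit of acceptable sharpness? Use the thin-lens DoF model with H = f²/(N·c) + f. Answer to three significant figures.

136 m

Hyperfocal distance H = f²/(N·c) + f = 536²/(6.3 × 0.019) + 536 = 287296/0.1197 + 536 ≈ 2400669.7 mm ≈ 2401 m.
Near limit Dn = s·(H − f)/(H + s − 2f) = 144000 × (2400669.7 − 536) / (2400669.7 + 144000 − 2 × 536) = 144000 × 2400133.7 / 2543597.7 ≈ 135878 mm ≈ 136 m.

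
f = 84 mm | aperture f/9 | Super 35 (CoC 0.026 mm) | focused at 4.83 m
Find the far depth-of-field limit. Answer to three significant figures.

5.73 m

Hyperfocal distance H = f²/(N·c) + f = 84²/(9 × 0.026) + 84 = 7056/0.234 + 84 ≈ 30237.8 mm ≈ 30.24 m.
Far limit Df = s·(H − f)/(H − s) = 4830 × (30237.8 − 84) / (30237.8 − 4830) = 4830 × 30153.8 / 25407.8 ≈ 5732.2 mm ≈ 5.73 m.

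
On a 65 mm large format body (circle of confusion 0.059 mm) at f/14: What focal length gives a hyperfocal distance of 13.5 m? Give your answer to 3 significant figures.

From H = f²/(N·c) + f, with f ≪ H: f ≈ √(H·N·c) = √(13500 × 14 × 0.059) = √11151 ≈ 105.6 mm.
Exact: f² + N·c·f − N·c·H = 0 ⇒ f = (−N·c + √((N·c)² + 4·N·c·H))/2 = (−0.826 + √44605)/2 ≈ 105.19 mm ≈ 105 mm.

105 mm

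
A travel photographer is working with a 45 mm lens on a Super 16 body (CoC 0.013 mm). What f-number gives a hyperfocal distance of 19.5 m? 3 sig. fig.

f/8.01

Rearrange H = f²/(N·c) + f for N: N = f² / ((H − f)·c).
N = 45² / ((19500 − 45) × 0.013) = 2025 / 252.9 ≈ 8.01.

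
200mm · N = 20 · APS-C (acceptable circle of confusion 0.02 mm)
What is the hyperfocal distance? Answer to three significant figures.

100 m

Hyperfocal distance H = f²/(N·c) + f = 200²/(20 × 0.02) + 200 = 40000/0.4 + 200 ≈ 100200.0 mm ≈ 100 m.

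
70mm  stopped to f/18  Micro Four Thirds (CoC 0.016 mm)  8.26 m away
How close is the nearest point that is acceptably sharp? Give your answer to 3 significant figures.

Hyperfocal distance H = f²/(N·c) + f = 70²/(18 × 0.016) + 70 = 4900/0.288 + 70 ≈ 17083.9 mm ≈ 17.08 m.
Near limit Dn = s·(H − f)/(H + s − 2f) = 8260 × (17083.9 − 70) / (17083.9 + 8260 − 2 × 70) = 8260 × 17013.9 / 25203.9 ≈ 5575.9 mm ≈ 5.58 m.

5.58 m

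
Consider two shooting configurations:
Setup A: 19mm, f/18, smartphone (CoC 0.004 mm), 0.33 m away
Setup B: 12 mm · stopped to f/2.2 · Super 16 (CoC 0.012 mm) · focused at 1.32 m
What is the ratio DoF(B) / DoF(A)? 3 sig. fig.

Setup A: H = 19²/(18×0.004) + 19 ≈ 5032.9 mm; DoF = Df − Dn = 351.823 − 310.726 ≈ 41.097 mm.
Setup B: H = 12²/(2.2×0.012) + 12 ≈ 5466.5 mm; DoF = Df − Dn = 1736.39 − 1064.69 ≈ 671.70 mm.
Ratio = 671.70 / 41.097 ≈ 16.3.

16.3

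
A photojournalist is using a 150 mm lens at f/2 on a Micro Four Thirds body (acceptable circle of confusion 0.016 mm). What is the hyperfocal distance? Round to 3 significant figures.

Hyperfocal distance H = f²/(N·c) + f = 150²/(2 × 0.016) + 150 = 22500/0.032 + 150 ≈ 703275.0 mm ≈ 703 m.

703 m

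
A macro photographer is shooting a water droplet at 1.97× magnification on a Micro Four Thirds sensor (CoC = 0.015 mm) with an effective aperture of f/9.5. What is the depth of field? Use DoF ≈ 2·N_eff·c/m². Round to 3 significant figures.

At magnification m, DoF ≈ 2·N_eff·c/m² = 2 × 9.5 × 0.015 / 1.97² = 0.285 / 3.881 ≈ 0.0734 mm.

0.0734 mm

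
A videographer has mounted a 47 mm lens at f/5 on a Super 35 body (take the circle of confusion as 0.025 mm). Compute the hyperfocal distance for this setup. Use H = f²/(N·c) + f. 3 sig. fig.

17.7 m

Hyperfocal distance H = f²/(N·c) + f = 47²/(5 × 0.025) + 47 = 2209/0.125 + 47 ≈ 17719.0 mm ≈ 17.7 m.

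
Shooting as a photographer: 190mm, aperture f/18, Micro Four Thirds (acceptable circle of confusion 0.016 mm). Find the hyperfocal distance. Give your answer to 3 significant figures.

Hyperfocal distance H = f²/(N·c) + f = 190²/(18 × 0.016) + 190 = 36100/0.288 + 190 ≈ 125537.2 mm ≈ 126 m.

126 m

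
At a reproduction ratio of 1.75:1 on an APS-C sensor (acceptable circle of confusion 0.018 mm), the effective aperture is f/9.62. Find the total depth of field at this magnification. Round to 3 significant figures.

At magnification m, DoF ≈ 2·N_eff·c/m² = 2 × 9.62 × 0.018 / 1.75² = 0.3463 / 3.062 ≈ 0.113 mm.

0.113 mm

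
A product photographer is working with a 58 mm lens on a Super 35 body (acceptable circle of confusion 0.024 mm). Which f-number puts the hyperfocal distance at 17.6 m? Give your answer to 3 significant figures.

f/7.99

Rearrange H = f²/(N·c) + f for N: N = f² / ((H − f)·c).
N = 58² / ((17600 − 58) × 0.024) = 3364 / 421.0 ≈ 7.99.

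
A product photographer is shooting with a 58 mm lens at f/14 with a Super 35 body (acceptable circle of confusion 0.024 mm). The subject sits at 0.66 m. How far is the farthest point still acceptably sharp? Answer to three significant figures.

Hyperfocal distance H = f²/(N·c) + f = 58²/(14 × 0.024) + 58 = 3364/0.336 + 58 ≈ 10069.9 mm ≈ 10.07 m.
Far limit Df = s·(H − f)/(H − s) = 660 × (10069.9 − 58) / (10069.9 − 660) = 660 × 10011.9 / 9409.9 ≈ 702.22 mm ≈ 0.702 m.

0.702 m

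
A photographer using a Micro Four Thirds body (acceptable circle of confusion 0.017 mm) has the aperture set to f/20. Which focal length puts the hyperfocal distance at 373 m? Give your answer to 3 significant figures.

356 mm

From H = f²/(N·c) + f, with f ≪ H: f ≈ √(H·N·c) = √(373000 × 20 × 0.017) = √126820 ≈ 356.1 mm.
The +f correction barely moves this — solving exactly, f² + N·c·f − N·c·H = 0 ⇒ f = (−N·c + √((N·c)² + 4·N·c·H))/2 = (−0.34 + √507280)/2 ≈ 355.95 mm, so f ≈ 356 mm.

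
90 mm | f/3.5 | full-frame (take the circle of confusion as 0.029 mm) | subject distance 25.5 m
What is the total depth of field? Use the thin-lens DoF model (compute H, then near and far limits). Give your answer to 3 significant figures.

18.1 m

Hyperfocal distance H = f²/(N·c) + f = 90²/(3.5 × 0.029) + 90 = 8100/0.1015 + 90 ≈ 79893.0 mm ≈ 79.89 m.
Near limit Dn = s·(H − f)/(H + s − 2f) = 25500 × (79893.0 − 90) / (79893.0 + 25500 − 2 × 90) = 25500 × 79803.0 / 105213.0 ≈ 19341 mm.
Far limit Df = s·(H − f)/(H − s) = 25500 × (79893.0 − 90) / (79893.0 − 25500) = 25500 × 79803.0 / 54393.0 ≈ 37412 mm.
Depth of field = Df − Dn = 37412 − 19341 ≈ 18071 mm ≈ 18.1 m.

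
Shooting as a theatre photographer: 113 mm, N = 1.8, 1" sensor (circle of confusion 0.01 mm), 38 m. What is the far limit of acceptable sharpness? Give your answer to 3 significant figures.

Hyperfocal distance H = f²/(N·c) + f = 113²/(1.8 × 0.01) + 113 = 12769/0.018 + 113 ≈ 709501.9 mm ≈ 709.5 m.
Far limit Df = s·(H − f)/(H − s) = 38000 × (709501.9 − 113) / (709501.9 − 38000) = 38000 × 709388.9 / 671501.9 ≈ 40144 mm ≈ 40.1 m.

40.1 m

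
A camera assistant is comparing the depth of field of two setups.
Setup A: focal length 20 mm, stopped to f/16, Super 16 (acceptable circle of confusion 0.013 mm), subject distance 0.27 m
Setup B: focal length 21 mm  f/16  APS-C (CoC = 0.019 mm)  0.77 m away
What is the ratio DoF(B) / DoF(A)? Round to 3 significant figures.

15.2

Setup A: H = 20²/(16×0.013) + 20 ≈ 1943.1 mm; DoF = Df − Dn = 310.345 − 238.938 ≈ 71.407 mm.
Setup B: H = 21²/(16×0.019) + 21 ≈ 1471.7 mm; DoF = Df − Dn = 1592.0 − 507.8 ≈ 1084.2 mm.
Ratio = 1084.2 / 71.407 ≈ 15.2.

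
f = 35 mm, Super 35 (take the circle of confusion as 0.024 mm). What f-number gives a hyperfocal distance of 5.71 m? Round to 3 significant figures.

f/8.99

Rearrange H = f²/(N·c) + f for N: N = f² / ((H − f)·c).
N = 35² / ((5710 − 35) × 0.024) = 1225 / 136.2 ≈ 8.99.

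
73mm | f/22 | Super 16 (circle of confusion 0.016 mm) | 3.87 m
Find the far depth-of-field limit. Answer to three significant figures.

Hyperfocal distance H = f²/(N·c) + f = 73²/(22 × 0.016) + 73 = 5329/0.352 + 73 ≈ 15212.2 mm ≈ 15.21 m.
Far limit Df = s·(H − f)/(H − s) = 3870 × (15212.2 − 73) / (15212.2 − 3870) = 3870 × 15139.2 / 11342.2 ≈ 5165.5 mm ≈ 5.17 m.

5.17 m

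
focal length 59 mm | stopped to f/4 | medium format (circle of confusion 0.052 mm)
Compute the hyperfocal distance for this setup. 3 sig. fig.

Hyperfocal distance H = f²/(N·c) + f = 59²/(4 × 0.052) + 59 = 3481/0.208 + 59 ≈ 16794.6 mm ≈ 16.8 m.

16.8 m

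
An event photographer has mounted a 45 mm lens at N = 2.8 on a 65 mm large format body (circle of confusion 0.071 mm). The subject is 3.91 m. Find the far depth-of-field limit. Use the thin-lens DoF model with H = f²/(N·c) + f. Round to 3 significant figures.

6.30 m

Hyperfocal distance H = f²/(N·c) + f = 45²/(2.8 × 0.071) + 45 = 2025/0.1988 + 45 ≈ 10231.1 mm ≈ 10.23 m.
Far limit Df = s·(H − f)/(H − s) = 3910 × (10231.1 − 45) / (10231.1 − 3910) = 3910 × 10186.1 / 6321.1 ≈ 6300.7 mm ≈ 6.30 m.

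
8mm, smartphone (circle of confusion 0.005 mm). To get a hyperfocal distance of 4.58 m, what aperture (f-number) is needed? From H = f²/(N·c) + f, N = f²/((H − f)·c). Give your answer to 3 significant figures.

Rearrange H = f²/(N·c) + f for N: N = f² / ((H − f)·c).
N = 8² / ((4580 − 8) × 0.005) = 64 / 22.86 ≈ 2.80.

f/2.80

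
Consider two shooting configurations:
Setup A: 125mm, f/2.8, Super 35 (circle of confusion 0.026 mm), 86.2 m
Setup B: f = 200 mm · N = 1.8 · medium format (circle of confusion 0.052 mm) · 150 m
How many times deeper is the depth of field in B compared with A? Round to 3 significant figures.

1.46

Setup A: H = 125²/(2.8×0.026) + 125 ≈ 214754.1 mm; DoF = Df − Dn = 143916 − 61526 ≈ 82390 mm.
Setup B: H = 200²/(1.8×0.052) + 200 ≈ 427550.4 mm; DoF = Df − Dn = 230958 − 111067 ≈ 119891 mm.
Ratio = 119891 / 82390 ≈ 1.46.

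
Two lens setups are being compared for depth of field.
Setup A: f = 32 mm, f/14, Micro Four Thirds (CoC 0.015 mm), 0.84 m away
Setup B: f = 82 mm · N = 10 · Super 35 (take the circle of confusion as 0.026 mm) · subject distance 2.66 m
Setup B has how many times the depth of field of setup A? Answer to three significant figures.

Setup A: H = 32²/(14×0.015) + 32 ≈ 4908.2 mm; DoF = Df − Dn = 1006.84 − 720.60 ≈ 286.24 mm.
Setup B: H = 82²/(10×0.026) + 82 ≈ 25943.5 mm; DoF = Df − Dn = 2954.52 − 2418.88 ≈ 535.64 mm.
Ratio = 535.64 / 286.24 ≈ 1.87.

1.87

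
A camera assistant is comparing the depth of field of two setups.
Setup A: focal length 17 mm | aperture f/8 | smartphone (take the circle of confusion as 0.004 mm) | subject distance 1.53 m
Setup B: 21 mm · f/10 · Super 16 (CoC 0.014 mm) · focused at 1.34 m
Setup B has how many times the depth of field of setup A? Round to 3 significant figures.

Setup A: H = 17²/(8×0.004) + 17 ≈ 9048.2 mm; DoF = Df − Dn = 1837.90 − 1310.46 ≈ 527.44 mm.
Setup B: H = 21²/(10×0.014) + 21 ≈ 3171.0 mm; DoF = Df − Dn = 2305.3 − 944.5 ≈ 1360.8 mm.
Ratio = 1360.8 / 527.44 ≈ 2.58.

2.58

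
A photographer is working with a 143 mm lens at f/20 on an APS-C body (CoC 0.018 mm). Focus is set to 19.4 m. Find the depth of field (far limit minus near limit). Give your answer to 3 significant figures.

14.9 m

Hyperfocal distance H = f²/(N·c) + f = 143²/(20 × 0.018) + 143 = 20449/0.36 + 143 ≈ 56945.8 mm ≈ 56.95 m.
Near limit Dn = s·(H − f)/(H + s − 2f) = 19400 × (56945.8 − 143) / (56945.8 + 19400 − 2 × 143) = 19400 × 56802.8 / 76059.8 ≈ 14488 mm.
Far limit Df = s·(H − f)/(H − s) = 19400 × (56945.8 − 143) / (56945.8 − 19400) = 19400 × 56802.8 / 37545.8 ≈ 29350 mm.
Depth of field = Df − Dn = 29350 − 14488 ≈ 14862 mm ≈ 14.9 m.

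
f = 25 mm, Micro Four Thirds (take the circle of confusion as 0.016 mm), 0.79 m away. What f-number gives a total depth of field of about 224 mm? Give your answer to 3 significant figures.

Write h = H − f = f²/(N·c). The thin-lens limits are Dn = s·h/(h + (s−f)) and Df = s·h/(h − (s−f)), so DoF = Df − Dn = 2·s·(s−f)·h / (h² − (s−f)²).
That is a quadratic in h: DoF·h² − 2·s·(s−f)·h − DoF·(s−f)² = 0 ⇒ h = (s−f)·(s + √(s² + DoF²)) / DoF = 765 × (790 + √(790² + 224²)) / 224 = 765 × (790 + 821.143) / 224 ≈ 5502.3 mm.
Then N = f²/(c·h) = 25² / (0.016 × 5502.3) = 625 / 88.037 ≈ 7.10.

f/7.10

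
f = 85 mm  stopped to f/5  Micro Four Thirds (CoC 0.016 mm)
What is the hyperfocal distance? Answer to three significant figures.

90.4 m

Hyperfocal distance H = f²/(N·c) + f = 85²/(5 × 0.016) + 85 = 7225/0.08 + 85 ≈ 90397.5 mm ≈ 90.4 m.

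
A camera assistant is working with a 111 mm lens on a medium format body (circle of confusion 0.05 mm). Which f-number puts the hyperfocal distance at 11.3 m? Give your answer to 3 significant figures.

Rearrange H = f²/(N·c) + f for N: N = f² / ((H − f)·c).
N = 111² / ((11300 − 111) × 0.05) = 12321 / 559.5 ≈ 22.

f/22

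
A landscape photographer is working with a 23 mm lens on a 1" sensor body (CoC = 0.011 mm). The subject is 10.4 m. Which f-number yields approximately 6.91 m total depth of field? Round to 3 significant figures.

f/1.40

Write h = H − f = f²/(N·c). The thin-lens limits are Dn = s·h/(h + (s−f)) and Df = s·h/(h − (s−f)), so DoF = Df − Dn = 2·s·(s−f)·h / (h² − (s−f)²).
That is a quadratic in h: DoF·h² − 2·s·(s−f)·h − DoF·(s−f)² = 0 ⇒ h = (s−f)·(s + √(s² + DoF²)) / DoF = 10377 × (10400 + √(10400² + 6910²)) / 6910 = 10377 × (10400 + 12486.3) / 6910 ≈ 34369 mm.
Then N = f²/(c·h) = 23² / (0.011 × 34369) = 529 / 378.06 ≈ 1.40.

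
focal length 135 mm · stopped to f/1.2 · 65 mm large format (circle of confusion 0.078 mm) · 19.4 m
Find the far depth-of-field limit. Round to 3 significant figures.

Hyperfocal distance H = f²/(N·c) + f = 135²/(1.2 × 0.078) + 135 = 18225/0.0936 + 135 ≈ 194846.5 mm ≈ 194.8 m.
Far limit Df = s·(H − f)/(H − s) = 19400 × (194846.5 − 135) / (194846.5 − 19400) = 19400 × 194711.5 / 175446.5 ≈ 21530 mm ≈ 21.5 m.

21.5 m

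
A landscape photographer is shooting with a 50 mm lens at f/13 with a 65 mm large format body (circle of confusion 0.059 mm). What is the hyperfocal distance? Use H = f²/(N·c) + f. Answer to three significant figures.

Hyperfocal distance H = f²/(N·c) + f = 50²/(13 × 0.059) + 50 = 2500/0.767 + 50 ≈ 3309.5 mm ≈ 3.31 m.

3.31 m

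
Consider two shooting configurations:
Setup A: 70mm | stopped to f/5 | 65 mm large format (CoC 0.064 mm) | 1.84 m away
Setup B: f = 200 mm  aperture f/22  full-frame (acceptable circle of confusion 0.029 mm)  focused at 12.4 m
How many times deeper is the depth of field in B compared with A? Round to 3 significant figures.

11.6

Setup A: H = 70²/(5×0.064) + 70 ≈ 15382.5 mm; DoF = Df − Dn = 2080.49 − 1649.35 ≈ 431.14 mm.
Setup B: H = 200²/(22×0.029) + 200 ≈ 62895.9 mm; DoF = Df − Dn = 15395.9 − 10380.1 ≈ 5015.8 mm.
Ratio = 5015.8 / 431.14 ≈ 11.6.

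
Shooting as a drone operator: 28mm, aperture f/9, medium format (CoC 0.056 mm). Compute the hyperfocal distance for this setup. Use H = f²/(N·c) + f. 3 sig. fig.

1.58 m

Hyperfocal distance H = f²/(N·c) + f = 28²/(9 × 0.056) + 28 = 784/0.504 + 28 ≈ 1583.6 mm ≈ 1.58 m.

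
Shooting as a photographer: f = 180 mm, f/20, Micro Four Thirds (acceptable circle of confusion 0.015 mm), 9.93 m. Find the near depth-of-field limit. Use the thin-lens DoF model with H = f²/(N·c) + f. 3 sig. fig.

Hyperfocal distance H = f²/(N·c) + f = 180²/(20 × 0.015) + 180 = 32400/0.3 + 180 ≈ 108180.0 mm ≈ 108.2 m.
Near limit Dn = s·(H − f)/(H + s − 2f) = 9930 × (108180.0 − 180) / (108180.0 + 9930 − 2 × 180) = 9930 × 108000.0 / 117750.0 ≈ 9107.8 mm ≈ 9.11 m.

9.11 m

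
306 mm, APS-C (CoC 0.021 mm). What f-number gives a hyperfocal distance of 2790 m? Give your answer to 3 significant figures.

f/1.60

Rearrange H = f²/(N·c) + f for N: N = f² / ((H − f)·c).
N = 306² / ((2790000 − 306) × 0.021) = 93636 / 58584 ≈ 1.60.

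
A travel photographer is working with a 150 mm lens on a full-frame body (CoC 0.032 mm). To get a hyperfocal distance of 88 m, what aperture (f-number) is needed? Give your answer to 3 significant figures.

Rearrange H = f²/(N·c) + f for N: N = f² / ((H − f)·c).
N = 150² / ((88000 − 150) × 0.032) = 22500 / 2811 ≈ 8.

f/8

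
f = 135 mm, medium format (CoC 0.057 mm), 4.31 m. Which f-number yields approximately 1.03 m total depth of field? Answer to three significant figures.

Write h = H − f = f²/(N·c). The thin-lens limits are Dn = s·h/(h + (s−f)) and Df = s·h/(h − (s−f)), so DoF = Df − Dn = 2·s·(s−f)·h / (h² − (s−f)²).
That is a quadratic in h: DoF·h² − 2·s·(s−f)·h − DoF·(s−f)² = 0 ⇒ h = (s−f)·(s + √(s² + DoF²)) / DoF = 4175 × (4310 + √(4310² + 1030²)) / 1030 = 4175 × (4310 + 4431.37) / 1030 ≈ 35432 mm.
Then N = f²/(c·h) = 135² / (0.057 × 35432) = 18225 / 2019.6 ≈ 9.02.

f/9.02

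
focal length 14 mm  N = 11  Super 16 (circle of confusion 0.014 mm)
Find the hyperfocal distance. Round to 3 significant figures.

1.29 m

Hyperfocal distance H = f²/(N·c) + f = 14²/(11 × 0.014) + 14 = 196/0.154 + 14 ≈ 1286.7 mm ≈ 1.29 m.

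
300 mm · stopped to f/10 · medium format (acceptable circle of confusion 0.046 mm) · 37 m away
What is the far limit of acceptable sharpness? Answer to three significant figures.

Hyperfocal distance H = f²/(N·c) + f = 300²/(10 × 0.046) + 300 = 90000/0.46 + 300 ≈ 195952.2 mm ≈ 196.0 m.
Far limit Df = s·(H − f)/(H − s) = 37000 × (195952.2 − 300) / (195952.2 − 37000) = 37000 × 195652.2 / 158952.2 ≈ 45543 mm ≈ 45.5 m.

45.5 m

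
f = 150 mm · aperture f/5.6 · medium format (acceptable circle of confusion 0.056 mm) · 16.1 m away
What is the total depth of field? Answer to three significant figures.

7.53 m

Hyperfocal distance H = f²/(N·c) + f = 150²/(5.6 × 0.056) + 150 = 22500/0.3136 + 150 ≈ 71897.4 mm ≈ 71.90 m.
Near limit Dn = s·(H − f)/(H + s − 2f) = 16100 × (71897.4 − 150) / (71897.4 + 16100 − 2 × 150) = 16100 × 71747.4 / 87697.4 ≈ 13171.8 mm.
Far limit Df = s·(H − f)/(H − s) = 16100 × (71897.4 − 150) / (71897.4 − 16100) = 16100 × 71747.4 / 55797.4 ≈ 20702.3 mm.
Depth of field = Df − Dn = 20702.3 − 13171.8 ≈ 7530.5 mm ≈ 7.53 m.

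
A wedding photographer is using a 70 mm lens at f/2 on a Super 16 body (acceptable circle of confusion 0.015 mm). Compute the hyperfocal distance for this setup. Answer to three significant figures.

Hyperfocal distance H = f²/(N·c) + f = 70²/(2 × 0.015) + 70 = 4900/0.03 + 70 ≈ 163403.3 mm ≈ 163 m.

163 m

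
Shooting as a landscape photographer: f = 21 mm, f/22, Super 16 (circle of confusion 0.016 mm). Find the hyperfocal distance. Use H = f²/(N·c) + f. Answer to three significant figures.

1.27 m

Hyperfocal distance H = f²/(N·c) + f = 21²/(22 × 0.016) + 21 = 441/0.352 + 21 ≈ 1273.8 mm ≈ 1.27 m.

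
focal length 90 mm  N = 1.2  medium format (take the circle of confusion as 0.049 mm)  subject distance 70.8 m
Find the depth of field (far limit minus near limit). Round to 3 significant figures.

Hyperfocal distance H = f²/(N·c) + f = 90²/(1.2 × 0.049) + 90 = 8100/0.0588 + 90 ≈ 137845.1 mm ≈ 137.8 m.
Near limit Dn = s·(H − f)/(H + s − 2f) = 70800 × (137845.1 − 90) / (137845.1 + 70800 − 2 × 90) = 70800 × 137755.1 / 208465.1 ≈ 46785 mm.
Far limit Df = s·(H − f)/(H − s) = 70800 × (137845.1 − 90) / (137845.1 − 70800) = 70800 × 137755.1 / 67045.1 ≈ 145470 mm.
Depth of field = Df − Dn = 145470 − 46785 ≈ 98685 mm ≈ 98.7 m.

98.7 m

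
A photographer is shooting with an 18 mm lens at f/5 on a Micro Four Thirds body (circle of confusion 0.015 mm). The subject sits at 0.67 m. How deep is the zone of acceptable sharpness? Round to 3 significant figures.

207 mm

Hyperfocal distance H = f²/(N·c) + f = 18²/(5 × 0.015) + 18 = 324/0.075 + 18 ≈ 4338.0 mm ≈ 4.338 m.
Near limit Dn = s·(H − f)/(H + s − 2f) = 670 × (4338.0 − 18) / (4338.0 + 670 − 2 × 18) = 670 × 4320.0 / 4972.0 ≈ 582.14 mm.
Far limit Df = s·(H − f)/(H − s) = 670 × (4338.0 − 18) / (4338.0 − 670) = 670 × 4320.0 / 3668.0 ≈ 789.09 mm.
Depth of field = Df − Dn = 789.09 − 582.14 ≈ 206.95 mm.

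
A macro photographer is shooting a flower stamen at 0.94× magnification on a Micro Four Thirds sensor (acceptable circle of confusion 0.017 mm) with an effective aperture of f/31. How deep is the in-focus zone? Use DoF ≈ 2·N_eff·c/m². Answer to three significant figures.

At magnification m, DoF ≈ 2·N_eff·c/m² = 2 × 31 × 0.017 / 0.94² = 1.054 / 0.8836 ≈ 1.19 mm.

1.19 mm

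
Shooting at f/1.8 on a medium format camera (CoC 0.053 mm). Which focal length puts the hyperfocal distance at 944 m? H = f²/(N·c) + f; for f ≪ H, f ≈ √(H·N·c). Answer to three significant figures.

From H = f²/(N·c) + f, with f ≪ H: f ≈ √(H·N·c) = √(944000 × 1.8 × 0.053) = √90058 ≈ 300.1 mm.
The +f correction barely moves this — solving exactly, f² + N·c·f − N·c·H = 0 ⇒ f = (−N·c + √((N·c)² + 4·N·c·H))/2 = (−0.0954 + √360230)/2 ≈ 300.05 mm, so f ≈ 300 mm.

300 mm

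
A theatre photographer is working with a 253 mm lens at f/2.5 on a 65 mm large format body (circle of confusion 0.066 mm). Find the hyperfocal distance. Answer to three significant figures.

Hyperfocal distance H = f²/(N·c) + f = 253²/(2.5 × 0.066) + 253 = 64009/0.165 + 253 ≈ 388186.3 mm ≈ 388 m.

388 m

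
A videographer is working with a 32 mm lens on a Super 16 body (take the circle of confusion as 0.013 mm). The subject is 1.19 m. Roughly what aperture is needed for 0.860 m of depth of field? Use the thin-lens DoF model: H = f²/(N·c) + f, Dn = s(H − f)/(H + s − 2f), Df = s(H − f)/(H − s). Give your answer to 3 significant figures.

Write h = H − f = f²/(N·c). The thin-lens limits are Dn = s·h/(h + (s−f)) and Df = s·h/(h − (s−f)), so DoF = Df − Dn = 2·s·(s−f)·h / (h² − (s−f)²).
That is a quadratic in h: DoF·h² − 2·s·(s−f)·h − DoF·(s−f)² = 0 ⇒ h = (s−f)·(s + √(s² + DoF²)) / DoF = 1158 × (1190 + √(1190² + 860²)) / 860 = 1158 × (1190 + 1468.23) / 860 ≈ 3579.3 mm.
Then N = f²/(c·h) = 32² / (0.013 × 3579.3) = 1024 / 46.531 ≈ 22.

f/22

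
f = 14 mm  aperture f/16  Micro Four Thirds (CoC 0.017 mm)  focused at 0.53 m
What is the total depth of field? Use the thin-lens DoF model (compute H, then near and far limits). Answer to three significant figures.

Hyperfocal distance H = f²/(N·c) + f = 14²/(16 × 0.017) + 14 = 196/0.272 + 14 ≈ 734.6 mm ≈ 0.735 m.
Near limit Dn = s·(H − f)/(H + s − 2f) = 530 × (734.6 − 14) / (734.6 + 530 − 2 × 14) = 530 × 720.6 / 1236.6 ≈ 308.8 mm.
Far limit Df = s·(H − f)/(H − s) = 530 × (734.6 − 14) / (734.6 − 530) = 530 × 720.6 / 204.6 ≈ 1866.7 mm.
Depth of field = Df − Dn = 1866.7 − 308.8 ≈ 1557.9 mm ≈ 1.56 m.

1.56 m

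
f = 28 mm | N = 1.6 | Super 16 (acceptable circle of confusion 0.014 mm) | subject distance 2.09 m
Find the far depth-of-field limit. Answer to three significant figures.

2.22 m

Hyperfocal distance H = f²/(N·c) + f = 28²/(1.6 × 0.014) + 28 = 784/0.0224 + 28 ≈ 35028.0 mm ≈ 35.03 m.
Far limit Df = s·(H − f)/(H − s) = 2090 × (35028.0 − 28) / (35028.0 − 2090) = 2090 × 35000.0 / 32938.0 ≈ 2220.8 mm ≈ 2.22 m.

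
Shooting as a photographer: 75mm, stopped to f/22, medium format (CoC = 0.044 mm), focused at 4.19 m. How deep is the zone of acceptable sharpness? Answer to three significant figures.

11.9 m

Hyperfocal distance H = f²/(N·c) + f = 75²/(22 × 0.044) + 75 = 5625/0.968 + 75 ≈ 5886.0 mm ≈ 5.886 m.
Near limit Dn = s·(H − f)/(H + s − 2f) = 4190 × (5886.0 − 75) / (5886.0 + 4190 − 2 × 75) = 4190 × 5811.0 / 9926.0 ≈ 2453 mm.
Far limit Df = s·(H − f)/(H − s) = 4190 × (5886.0 − 75) / (5886.0 − 4190) = 4190 × 5811.0 / 1696.0 ≈ 14356 mm.
Depth of field = Df − Dn = 14356 − 2453 ≈ 11903 mm ≈ 11.9 m.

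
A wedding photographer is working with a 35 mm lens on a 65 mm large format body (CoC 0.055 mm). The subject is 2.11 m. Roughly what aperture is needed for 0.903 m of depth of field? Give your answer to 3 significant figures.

Write h = H − f = f²/(N·c). The thin-lens limits are Dn = s·h/(h + (s−f)) and Df = s·h/(h − (s−f)), so DoF = Df − Dn = 2·s·(s−f)·h / (h² − (s−f)²).
That is a quadratic in h: DoF·h² − 2·s·(s−f)·h − DoF·(s−f)² = 0 ⇒ h = (s−f)·(s + √(s² + DoF²)) / DoF = 2075 × (2110 + √(2110² + 903²)) / 903 = 2075 × (2110 + 2295.11) / 903 ≈ 10122 mm.
Then N = f²/(c·h) = 35² / (0.055 × 10122) = 1225 / 556.74 ≈ 2.20.

f/2.20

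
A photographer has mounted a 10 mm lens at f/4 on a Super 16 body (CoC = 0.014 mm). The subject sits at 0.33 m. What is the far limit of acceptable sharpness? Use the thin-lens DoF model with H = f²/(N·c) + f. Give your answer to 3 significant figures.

Hyperfocal distance H = f²/(N·c) + f = 10²/(4 × 0.014) + 10 = 100/0.056 + 10 ≈ 1795.7 mm ≈ 1.796 m.
Far limit Df = s·(H − f)/(H − s) = 330 × (1795.7 − 10) / (1795.7 − 330) = 330 × 1785.7 / 1465.7 ≈ 402.05 mm.

402 mm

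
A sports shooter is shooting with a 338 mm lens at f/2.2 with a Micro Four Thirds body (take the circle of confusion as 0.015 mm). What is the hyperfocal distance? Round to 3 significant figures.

Hyperfocal distance H = f²/(N·c) + f = 338²/(2.2 × 0.015) + 338 = 114244/0.033 + 338 ≈ 3462277.4 mm ≈ 3460 m.

3460 m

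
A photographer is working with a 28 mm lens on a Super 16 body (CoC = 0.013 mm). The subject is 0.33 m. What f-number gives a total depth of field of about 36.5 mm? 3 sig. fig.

Write h = H − f = f²/(N·c). The thin-lens limits are Dn = s·h/(h + (s−f)) and Df = s·h/(h − (s−f)), so DoF = Df − Dn = 2·s·(s−f)·h / (h² − (s−f)²).
That is a quadratic in h: DoF·h² − 2·s·(s−f)·h − DoF·(s−f)² = 0 ⇒ h = (s−f)·(s + √(s² + DoF²)) / DoF = 302 × (330 + √(330² + 36.5²)) / 36.5 = 302 × (330 + 332.012) / 36.5 ≈ 5477.5 mm.
Then N = f²/(c·h) = 28² / (0.013 × 5477.5) = 784 / 71.207 ≈ 11.

f/11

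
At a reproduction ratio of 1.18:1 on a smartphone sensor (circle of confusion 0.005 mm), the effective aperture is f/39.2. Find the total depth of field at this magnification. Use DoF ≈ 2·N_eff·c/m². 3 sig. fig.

0.282 mm

At magnification m, DoF ≈ 2·N_eff·c/m² = 2 × 39.2 × 0.005 / 1.18² = 0.392 / 1.392 ≈ 0.282 mm.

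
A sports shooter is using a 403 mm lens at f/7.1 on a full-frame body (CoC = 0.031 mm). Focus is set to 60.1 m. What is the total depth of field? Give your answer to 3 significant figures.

Hyperfocal distance H = f²/(N·c) + f = 403²/(7.1 × 0.031) + 403 = 162409/0.2201 + 403 ≈ 738290.3 mm ≈ 738.3 m.
Near limit Dn = s·(H − f)/(H + s − 2f) = 60100 × (738290.3 − 403) / (738290.3 + 60100 − 2 × 403) = 60100 × 737887.3 / 797584.3 ≈ 55601.7 mm.
Far limit Df = s·(H − f)/(H − s) = 60100 × (738290.3 − 403) / (738290.3 − 60100) = 60100 × 737887.3 / 678190.3 ≈ 65390.2 mm.
Depth of field = Df − Dn = 65390.2 − 55601.7 ≈ 9788.5 mm ≈ 9.79 m.

9.79 m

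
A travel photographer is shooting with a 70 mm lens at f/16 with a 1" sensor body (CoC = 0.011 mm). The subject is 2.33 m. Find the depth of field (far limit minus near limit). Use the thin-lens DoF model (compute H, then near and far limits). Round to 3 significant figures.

381 mm

Hyperfocal distance H = f²/(N·c) + f = 70²/(16 × 0.011) + 70 = 4900/0.176 + 70 ≈ 27910.9 mm ≈ 27.91 m.
Near limit Dn = s·(H − f)/(H + s − 2f) = 2330 × (27910.9 − 70) / (27910.9 + 2330 − 2 × 70) = 2330 × 27840.9 / 30100.9 ≈ 2155.06 mm.
Far limit Df = s·(H − f)/(H − s) = 2330 × (27910.9 − 70) / (27910.9 − 2330) = 2330 × 27840.9 / 25580.9 ≈ 2535.85 mm.
Depth of field = Df − Dn = 2535.85 − 2155.06 ≈ 380.79 mm.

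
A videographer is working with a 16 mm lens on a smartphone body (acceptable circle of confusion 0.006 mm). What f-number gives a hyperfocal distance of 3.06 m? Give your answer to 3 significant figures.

f/14

Rearrange H = f²/(N·c) + f for N: N = f² / ((H − f)·c).
N = 16² / ((3060 − 16) × 0.006) = 256 / 18.26 ≈ 14.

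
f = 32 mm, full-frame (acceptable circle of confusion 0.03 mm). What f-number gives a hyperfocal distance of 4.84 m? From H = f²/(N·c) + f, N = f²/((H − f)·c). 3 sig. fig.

Rearrange H = f²/(N·c) + f for N: N = f² / ((H − f)·c).
N = 32² / ((4840 − 32) × 0.03) = 1024 / 144.2 ≈ 7.10.

f/7.10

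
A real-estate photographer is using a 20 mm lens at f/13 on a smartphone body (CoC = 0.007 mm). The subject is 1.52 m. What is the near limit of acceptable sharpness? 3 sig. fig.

Hyperfocal distance H = f²/(N·c) + f = 20²/(13 × 0.007) + 20 = 400/0.091 + 20 ≈ 4415.6 mm ≈ 4.416 m.
Near limit Dn = s·(H − f)/(H + s − 2f) = 1520 × (4415.6 − 20) / (4415.6 + 1520 − 2 × 20) = 1520 × 4395.6 / 5895.6 ≈ 1133.3 mm ≈ 1.13 m.

1.13 m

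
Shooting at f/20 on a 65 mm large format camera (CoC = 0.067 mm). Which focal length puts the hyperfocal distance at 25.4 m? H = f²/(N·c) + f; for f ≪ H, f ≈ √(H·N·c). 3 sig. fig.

From H = f²/(N·c) + f, with f ≪ H: f ≈ √(H·N·c) = √(25400 × 20 × 0.067) = √34036 ≈ 184.5 mm.
Exact: f² + N·c·f − N·c·H = 0 ⇒ f = (−N·c + √((N·c)² + 4·N·c·H))/2 = (−1.34 + √136146)/2 ≈ 183.82 mm ≈ 184 mm.

184 mm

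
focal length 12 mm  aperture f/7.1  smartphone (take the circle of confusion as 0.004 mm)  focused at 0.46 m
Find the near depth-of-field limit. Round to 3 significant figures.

Hyperfocal distance H = f²/(N·c) + f = 12²/(7.1 × 0.004) + 12 = 144/0.0284 + 12 ≈ 5082.4 mm ≈ 5.082 m.
Near limit Dn = s·(H − f)/(H + s − 2f) = 460 × (5082.4 − 12) / (5082.4 + 460 − 2 × 12) = 460 × 5070.4 / 5518.4 ≈ 422.66 mm.

423 mm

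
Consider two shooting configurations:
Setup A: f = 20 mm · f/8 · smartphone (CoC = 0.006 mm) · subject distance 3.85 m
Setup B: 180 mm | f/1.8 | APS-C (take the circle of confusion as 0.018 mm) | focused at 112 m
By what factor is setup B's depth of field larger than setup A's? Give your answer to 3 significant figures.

Setup A: H = 20²/(8×0.006) + 20 ≈ 8353.3 mm; DoF = Df − Dn = 7124.4 − 2637.7 ≈ 4486.7 mm.
Setup B: H = 180²/(1.8×0.018) + 180 ≈ 1000180.0 mm; DoF = Df − Dn = 126101 − 100736 ≈ 25365 mm.
Ratio = 25365 / 4486.7 ≈ 5.65.

5.65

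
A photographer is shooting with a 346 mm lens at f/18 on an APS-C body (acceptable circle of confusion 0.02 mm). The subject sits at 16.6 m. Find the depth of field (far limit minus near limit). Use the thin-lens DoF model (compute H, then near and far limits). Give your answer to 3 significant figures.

Hyperfocal distance H = f²/(N·c) + f = 346²/(18 × 0.02) + 346 = 119716/0.36 + 346 ≈ 332890.4 mm ≈ 332.9 m.
Near limit Dn = s·(H − f)/(H + s − 2f) = 16600 × (332890.4 − 346) / (332890.4 + 16600 − 2 × 346) = 16600 × 332544.4 / 348798.4 ≈ 15826.4 mm.
Far limit Df = s·(H − f)/(H − s) = 16600 × (332890.4 − 346) / (332890.4 − 16600) = 16600 × 332544.4 / 316290.4 ≈ 17453.1 mm.
Depth of field = Df − Dn = 17453.1 − 15826.4 ≈ 1626.7 mm ≈ 1.63 m.

1.63 m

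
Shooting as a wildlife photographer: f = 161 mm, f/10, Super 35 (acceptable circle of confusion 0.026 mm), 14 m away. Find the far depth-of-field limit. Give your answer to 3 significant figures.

Hyperfocal distance H = f²/(N·c) + f = 161²/(10 × 0.026) + 161 = 25921/0.26 + 161 ≈ 99857.2 mm ≈ 99.86 m.
Far limit Df = s·(H − f)/(H − s) = 14000 × (99857.2 − 161) / (99857.2 − 14000) = 14000 × 99696.2 / 85857.2 ≈ 16257 mm ≈ 16.3 m.

16.3 m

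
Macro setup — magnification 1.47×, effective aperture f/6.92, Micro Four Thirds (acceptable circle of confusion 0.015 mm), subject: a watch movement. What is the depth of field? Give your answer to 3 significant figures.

0.0961 mm

At magnification m, DoF ≈ 2·N_eff·c/m² = 2 × 6.92 × 0.015 / 1.47² = 0.2076 / 2.161 ≈ 0.0961 mm.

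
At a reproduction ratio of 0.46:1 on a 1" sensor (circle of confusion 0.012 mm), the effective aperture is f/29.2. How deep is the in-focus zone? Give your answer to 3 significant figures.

At magnification m, DoF ≈ 2·N_eff·c/m² = 2 × 29.2 × 0.012 / 0.46² = 0.7008 / 0.2116 ≈ 3.31 mm.

3.31 mm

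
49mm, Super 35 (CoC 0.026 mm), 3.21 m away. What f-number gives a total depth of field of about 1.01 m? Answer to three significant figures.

Write h = H − f = f²/(N·c). The thin-lens limits are Dn = s·h/(h + (s−f)) and Df = s·h/(h − (s−f)), so DoF = Df − Dn = 2·s·(s−f)·h / (h² − (s−f)²).
That is a quadratic in h: DoF·h² − 2·s·(s−f)·h − DoF·(s−f)² = 0 ⇒ h = (s−f)·(s + √(s² + DoF²)) / DoF = 3161 × (3210 + √(3210² + 1010²)) / 1010 = 3161 × (3210 + 3365.14) / 1010 ≈ 20578 mm.
Then N = f²/(c·h) = 49² / (0.026 × 20578) = 2401 / 535.03 ≈ 4.49.

f/4.49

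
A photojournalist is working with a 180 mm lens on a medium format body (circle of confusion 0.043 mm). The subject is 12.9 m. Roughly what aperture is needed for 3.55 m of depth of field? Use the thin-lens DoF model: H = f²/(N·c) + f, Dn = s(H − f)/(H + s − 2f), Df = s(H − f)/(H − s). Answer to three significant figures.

Write h = H − f = f²/(N·c). The thin-lens limits are Dn = s·h/(h + (s−f)) and Df = s·h/(h − (s−f)), so DoF = Df − Dn = 2·s·(s−f)·h / (h² − (s−f)²).
That is a quadratic in h: DoF·h² − 2·s·(s−f)·h − DoF·(s−f)² = 0 ⇒ h = (s−f)·(s + √(s² + DoF²)) / DoF = 12720 × (12900 + √(12900² + 3550²)) / 3550 = 12720 × (12900 + 13379.6) / 3550 ≈ 94162 mm.
Then N = f²/(c·h) = 180² / (0.043 × 94162) = 32400 / 4049.0 ≈ 8.

f/8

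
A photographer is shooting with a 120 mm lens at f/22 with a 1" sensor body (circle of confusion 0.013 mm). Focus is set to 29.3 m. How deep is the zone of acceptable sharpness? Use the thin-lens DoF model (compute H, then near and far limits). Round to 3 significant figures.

51.1 m

Hyperfocal distance H = f²/(N·c) + f = 120²/(22 × 0.013) + 120 = 14400/0.286 + 120 ≈ 50469.7 mm ≈ 50.47 m.
Near limit Dn = s·(H − f)/(H + s − 2f) = 29300 × (50469.7 − 120) / (50469.7 + 29300 − 2 × 120) = 29300 × 50349.7 / 79529.7 ≈ 18550 mm.
Far limit Df = s·(H − f)/(H − s) = 29300 × (50469.7 − 120) / (50469.7 − 29300) = 29300 × 50349.7 / 21169.7 ≈ 69687 mm.
Depth of field = Df − Dn = 69687 − 18550 ≈ 51137 mm ≈ 51.1 m.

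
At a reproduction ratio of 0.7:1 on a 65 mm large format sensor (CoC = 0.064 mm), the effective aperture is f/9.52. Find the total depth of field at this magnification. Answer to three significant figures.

At magnification m, DoF ≈ 2·N_eff·c/m² = 2 × 9.52 × 0.064 / 0.7² = 1.219 / 0.49 ≈ 2.49 mm.

2.49 mm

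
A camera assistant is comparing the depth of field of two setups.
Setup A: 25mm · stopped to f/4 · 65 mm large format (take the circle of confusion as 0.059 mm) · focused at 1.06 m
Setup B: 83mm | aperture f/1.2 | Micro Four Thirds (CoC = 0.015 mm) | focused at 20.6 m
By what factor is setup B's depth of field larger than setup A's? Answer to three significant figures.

2.27

Setup A: H = 25²/(4×0.059) + 25 ≈ 2673.3 mm; DoF = Df − Dn = 1740.03 − 762.14 ≈ 977.89 mm.
Setup B: H = 83²/(1.2×0.015) + 83 ≈ 382805.2 mm; DoF = Df − Dn = 21766.9 − 19551.9 ≈ 2215.0 mm.
Ratio = 2215.0 / 977.89 ≈ 2.27.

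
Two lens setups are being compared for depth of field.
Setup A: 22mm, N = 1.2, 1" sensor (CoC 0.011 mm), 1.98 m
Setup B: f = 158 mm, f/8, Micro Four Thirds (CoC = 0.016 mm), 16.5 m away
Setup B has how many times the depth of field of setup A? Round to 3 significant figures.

Setup A: H = 22²/(1.2×0.011) + 22 ≈ 36688.7 mm; DoF = Df − Dn = 2091.70 − 1879.63 ≈ 212.07 mm.
Setup B: H = 158²/(8×0.016) + 158 ≈ 195189.2 mm; DoF = Df − Dn = 18009.0 − 15224.3 ≈ 2784.7 mm.
Ratio = 2784.7 / 212.07 ≈ 13.1.

13.1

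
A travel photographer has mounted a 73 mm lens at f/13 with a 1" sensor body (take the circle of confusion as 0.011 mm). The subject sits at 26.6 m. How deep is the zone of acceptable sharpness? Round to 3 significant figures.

Hyperfocal distance H = f²/(N·c) + f = 73²/(13 × 0.011) + 73 = 5329/0.143 + 73 ≈ 37338.7 mm ≈ 37.34 m.
Near limit Dn = s·(H − f)/(H + s − 2f) = 26600 × (37338.7 − 73) / (37338.7 + 26600 − 2 × 73) = 26600 × 37265.7 / 63792.7 ≈ 15539 mm.
Far limit Df = s·(H − f)/(H − s) = 26600 × (37338.7 − 73) / (37338.7 − 26600) = 26600 × 37265.7 / 10738.7 ≈ 92308 mm.
Depth of field = Df − Dn = 92308 − 15539 ≈ 76769 mm ≈ 76.8 m.

76.8 m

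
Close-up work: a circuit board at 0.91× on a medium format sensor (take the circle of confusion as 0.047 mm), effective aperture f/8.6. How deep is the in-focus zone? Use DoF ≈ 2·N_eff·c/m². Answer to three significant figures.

At magnification m, DoF ≈ 2·N_eff·c/m² = 2 × 8.6 × 0.047 / 0.91² = 0.8084 / 0.8281 ≈ 0.976 mm.

0.976 mm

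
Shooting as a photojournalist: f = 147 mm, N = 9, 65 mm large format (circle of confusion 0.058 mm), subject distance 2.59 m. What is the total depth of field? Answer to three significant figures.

Hyperfocal distance H = f²/(N·c) + f = 147²/(9 × 0.058) + 147 = 21609/0.522 + 147 ≈ 41543.6 mm ≈ 41.54 m.
Near limit Dn = s·(H − f)/(H + s − 2f) = 2590 × (41543.6 − 147) / (41543.6 + 2590 − 2 × 147) = 2590 × 41396.6 / 43839.6 ≈ 2445.67 mm.
Far limit Df = s·(H − f)/(H − s) = 2590 × (41543.6 − 147) / (41543.6 − 2590) = 2590 × 41396.6 / 38953.6 ≈ 2752.43 mm.
Depth of field = Df − Dn = 2752.43 − 2445.67 ≈ 306.76 mm.

307 mm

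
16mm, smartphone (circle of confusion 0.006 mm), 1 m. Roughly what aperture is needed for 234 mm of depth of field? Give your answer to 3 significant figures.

Write h = H − f = f²/(N·c). The thin-lens limits are Dn = s·h/(h + (s−f)) and Df = s·h/(h − (s−f)), so DoF = Df − Dn = 2·s·(s−f)·h / (h² − (s−f)²).
That is a quadratic in h: DoF·h² − 2·s·(s−f)·h − DoF·(s−f)² = 0 ⇒ h = (s−f)·(s + √(s² + DoF²)) / DoF = 984 × (1000 + √(1000² + 234²)) / 234 = 984 × (1000 + 1027.01) / 234 ≈ 8523.9 mm.
Then N = f²/(c·h) = 16² / (0.006 × 8523.9) = 256 / 51.143 ≈ 5.01.

f/5.01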